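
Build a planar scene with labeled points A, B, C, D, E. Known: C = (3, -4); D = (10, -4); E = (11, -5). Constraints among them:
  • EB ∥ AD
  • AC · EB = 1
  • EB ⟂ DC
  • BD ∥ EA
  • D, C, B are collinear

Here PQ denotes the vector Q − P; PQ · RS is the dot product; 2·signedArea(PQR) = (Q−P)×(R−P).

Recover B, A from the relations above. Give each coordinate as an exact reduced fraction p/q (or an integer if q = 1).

A = (10, -5)
B = (11, -4)

1. B_x = 11  [D, C, B are collinear ∩ EB ⟂ DC]
2. B_y = -4  [D, C, B are collinear ∩ EB ⟂ DC]
   → B = (11, -4)
3. A_x = 10  [EB ∥ AD ∩ BD ∥ EA]
4. A_y = -5  [EB ∥ AD ∩ BD ∥ EA]
   → A = (10, -5)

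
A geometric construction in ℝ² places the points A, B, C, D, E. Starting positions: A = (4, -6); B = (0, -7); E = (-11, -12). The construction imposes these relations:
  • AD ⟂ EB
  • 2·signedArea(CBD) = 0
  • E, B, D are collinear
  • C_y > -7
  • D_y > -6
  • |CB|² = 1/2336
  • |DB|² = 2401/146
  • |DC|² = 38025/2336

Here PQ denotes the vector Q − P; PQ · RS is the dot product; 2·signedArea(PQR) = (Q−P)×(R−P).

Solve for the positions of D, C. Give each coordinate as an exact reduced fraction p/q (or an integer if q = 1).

C = (11/584, -4083/584)
D = (539/146, -777/146)

1. D_x = 539/146  [E, B, D are collinear ∩ AD ⟂ EB]
2. D_y = -777/146  [E, B, D are collinear ∩ AD ⟂ EB]
   → D = (539/146, -777/146)
3. C_x = 11/584  [line -245/146·x + 539/146·y + 3773/146 = 0 ∩ |CB|² = 1/2336]
4. C_y = -4083/584  [line -245/146·x + 539/146·y + 3773/146 = 0 ∩ |CB|² = 1/2336]
   → C = (11/584, -4083/584)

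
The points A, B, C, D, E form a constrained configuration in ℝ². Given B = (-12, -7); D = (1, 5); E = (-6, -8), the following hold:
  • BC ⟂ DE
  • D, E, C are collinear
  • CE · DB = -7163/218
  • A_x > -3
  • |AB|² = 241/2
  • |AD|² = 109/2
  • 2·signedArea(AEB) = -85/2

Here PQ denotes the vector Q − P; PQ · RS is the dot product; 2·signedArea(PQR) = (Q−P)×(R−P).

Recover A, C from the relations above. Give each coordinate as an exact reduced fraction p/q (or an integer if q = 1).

1. A_x = -5/2  [line -1·x + -6·y + -23/2 = 0 ∩ |AB|² = 241/2]
2. A_y = -3/2  [line -1·x + -6·y + -23/2 = 0 ∩ |AB|² = 241/2]
   → A = (-5/2, -3/2)
3. C_x = -1511/218  [D, E, C are collinear ∩ BC ⟂ DE]
4. C_y = -2121/218  [D, E, C are collinear ∩ BC ⟂ DE]
   → C = (-1511/218, -2121/218)

A = (-5/2, -3/2)
C = (-1511/218, -2121/218)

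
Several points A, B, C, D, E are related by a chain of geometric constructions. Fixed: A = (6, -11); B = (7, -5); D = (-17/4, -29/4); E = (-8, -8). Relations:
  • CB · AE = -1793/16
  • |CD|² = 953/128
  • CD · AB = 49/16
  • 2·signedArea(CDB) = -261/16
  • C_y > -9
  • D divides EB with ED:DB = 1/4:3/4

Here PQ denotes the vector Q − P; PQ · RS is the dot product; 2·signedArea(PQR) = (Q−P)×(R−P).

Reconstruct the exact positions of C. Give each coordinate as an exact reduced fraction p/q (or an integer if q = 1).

1. C_x = -27/16  [CB · AE = -1793/16 ∩ 2·signedArea(CDB) = -261/16]
2. C_y = -131/16  [CB · AE = -1793/16 ∩ 2·signedArea(CDB) = -261/16]
   → C = (-27/16, -131/16)

C = (-27/16, -131/16)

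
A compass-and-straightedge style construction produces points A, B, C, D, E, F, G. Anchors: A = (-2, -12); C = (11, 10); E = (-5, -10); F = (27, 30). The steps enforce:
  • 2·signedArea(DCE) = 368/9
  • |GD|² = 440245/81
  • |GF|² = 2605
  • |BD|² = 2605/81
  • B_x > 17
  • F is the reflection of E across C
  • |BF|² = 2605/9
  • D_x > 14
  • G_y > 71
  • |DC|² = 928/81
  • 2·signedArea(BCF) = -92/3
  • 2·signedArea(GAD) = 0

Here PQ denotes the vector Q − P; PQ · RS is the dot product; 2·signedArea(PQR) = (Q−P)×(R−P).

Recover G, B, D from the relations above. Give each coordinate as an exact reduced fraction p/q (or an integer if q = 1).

1. D_x = 127/9  [line 20·x + -16·y + -908/9 = 0 ∩ |DC|² = 928/81]
2. D_y = 34/3  [line 20·x + -16·y + -908/9 = 0 ∩ |DC|² = 928/81]
   → D = (127/9, 34/3)
3. G_x = 56  [line -70/3·x + 145/9·y + 440/3 = 0 ∩ |GF|² = 2605]
4. G_y = 72  [line -70/3·x + 145/9·y + 440/3 = 0 ∩ |GF|² = 2605]
   → G = (56, 72)
5. B_x = 52/3  [line -20·x + 16·y + 272/3 = 0 ∩ |BD|² = 2605/81]
6. B_y = 16  [line -20·x + 16·y + 272/3 = 0 ∩ |BD|² = 2605/81]
   → B = (52/3, 16)

B = (52/3, 16)
D = (127/9, 34/3)
G = (56, 72)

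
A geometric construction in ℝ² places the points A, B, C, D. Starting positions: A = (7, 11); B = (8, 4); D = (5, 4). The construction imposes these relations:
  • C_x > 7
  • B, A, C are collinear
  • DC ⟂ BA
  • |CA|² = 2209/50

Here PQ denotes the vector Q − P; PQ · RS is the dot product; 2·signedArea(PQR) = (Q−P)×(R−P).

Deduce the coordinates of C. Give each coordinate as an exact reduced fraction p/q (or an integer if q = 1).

1. C_x = 397/50  [B, A, C are collinear ∩ DC ⟂ BA]
2. C_y = 221/50  [B, A, C are collinear ∩ DC ⟂ BA]
   → C = (397/50, 221/50)

C = (397/50, 221/50)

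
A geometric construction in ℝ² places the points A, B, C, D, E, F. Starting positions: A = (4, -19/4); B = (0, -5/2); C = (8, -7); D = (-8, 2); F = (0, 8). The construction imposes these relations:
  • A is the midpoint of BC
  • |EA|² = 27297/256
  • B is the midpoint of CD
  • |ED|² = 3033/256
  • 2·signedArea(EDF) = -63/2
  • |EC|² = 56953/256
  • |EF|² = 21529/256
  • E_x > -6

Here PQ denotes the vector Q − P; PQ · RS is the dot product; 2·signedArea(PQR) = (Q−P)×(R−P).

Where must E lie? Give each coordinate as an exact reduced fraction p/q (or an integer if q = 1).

E = (-5, 5/16)

1. E_x = -5  [line -6·x + 8·y + -65/2 = 0 ∩ |ED|² = 3033/256]
2. E_y = 5/16  [line -6·x + 8·y + -65/2 = 0 ∩ |ED|² = 3033/256]
   → E = (-5, 5/16)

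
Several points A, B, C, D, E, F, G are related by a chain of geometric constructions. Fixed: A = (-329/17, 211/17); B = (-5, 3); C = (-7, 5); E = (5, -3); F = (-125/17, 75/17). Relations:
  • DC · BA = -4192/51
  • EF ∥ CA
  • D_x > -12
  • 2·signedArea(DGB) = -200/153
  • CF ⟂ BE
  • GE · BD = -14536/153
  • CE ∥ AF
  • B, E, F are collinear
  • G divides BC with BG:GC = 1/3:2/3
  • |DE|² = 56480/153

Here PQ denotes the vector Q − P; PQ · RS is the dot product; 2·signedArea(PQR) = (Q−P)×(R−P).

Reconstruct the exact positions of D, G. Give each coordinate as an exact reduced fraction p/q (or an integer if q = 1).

D = (-191/17, 371/51)
G = (-17/3, 11/3)

1. G_x = -17/3  [G divides BC with BG:GC = 1/3:2/3]
2. G_y = 11/3  [G divides BC with BG:GC = 1/3:2/3]
   → G = (-17/3, 11/3)
3. D_x = -191/17  [2·signedArea(DGB) = -200/153 ∩ GE · BD = -14536/153]
4. D_y = 371/51  [2·signedArea(DGB) = -200/153 ∩ GE · BD = -14536/153]
   → D = (-191/17, 371/51)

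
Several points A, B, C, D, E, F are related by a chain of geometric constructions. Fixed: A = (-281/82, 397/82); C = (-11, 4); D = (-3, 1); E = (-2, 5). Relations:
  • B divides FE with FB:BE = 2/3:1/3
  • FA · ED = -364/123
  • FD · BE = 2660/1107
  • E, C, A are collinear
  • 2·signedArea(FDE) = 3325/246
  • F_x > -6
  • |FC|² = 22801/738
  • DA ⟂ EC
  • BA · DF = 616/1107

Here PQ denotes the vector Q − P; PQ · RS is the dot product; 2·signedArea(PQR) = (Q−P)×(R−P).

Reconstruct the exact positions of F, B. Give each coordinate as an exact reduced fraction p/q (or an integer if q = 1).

1. F_x = -449/82  [FA · ED = -364/123 ∩ 2·signedArea(FDE) = 3325/246]
2. F_y = 1135/246  [FA · ED = -364/123 ∩ 2·signedArea(FDE) = 3325/246]
   → F = (-449/82, 1135/246)
3. B_x = -259/82  [B divides FE with FB:BE = 2/3:1/3]
4. B_y = 3595/738  [B divides FE with FB:BE = 2/3:1/3]
   → B = (-259/82, 3595/738)

B = (-259/82, 3595/738)
F = (-449/82, 1135/246)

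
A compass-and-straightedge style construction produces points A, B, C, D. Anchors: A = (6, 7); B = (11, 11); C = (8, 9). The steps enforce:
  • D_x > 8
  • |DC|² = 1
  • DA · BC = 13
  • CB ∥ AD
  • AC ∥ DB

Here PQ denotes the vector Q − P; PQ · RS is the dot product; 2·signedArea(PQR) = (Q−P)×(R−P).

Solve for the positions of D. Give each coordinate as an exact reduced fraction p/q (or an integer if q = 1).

1. D_x = 9  [AC ∥ DB ∩ CB ∥ AD]
2. D_y = 9  [AC ∥ DB ∩ CB ∥ AD]
   → D = (9, 9)

D = (9, 9)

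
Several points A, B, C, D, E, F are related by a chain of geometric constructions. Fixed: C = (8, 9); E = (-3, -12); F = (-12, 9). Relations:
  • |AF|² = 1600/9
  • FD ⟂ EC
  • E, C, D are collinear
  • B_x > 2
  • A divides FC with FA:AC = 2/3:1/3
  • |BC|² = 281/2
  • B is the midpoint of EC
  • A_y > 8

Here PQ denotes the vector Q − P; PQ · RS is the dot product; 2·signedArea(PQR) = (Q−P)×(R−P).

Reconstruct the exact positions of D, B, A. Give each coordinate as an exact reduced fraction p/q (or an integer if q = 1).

1. D_x = 1038/281  [E, C, D are collinear ∩ FD ⟂ EC]
2. D_y = 219/281  [E, C, D are collinear ∩ FD ⟂ EC]
   → D = (1038/281, 219/281)
3. B_x = 5/2  [B is the midpoint of EC]
4. B_y = -3/2  [B is the midpoint of EC]
   → B = (5/2, -3/2)
5. A_x = 4/3  [A divides FC with FA:AC = 2/3:1/3]
6. A_y = 9  [A divides FC with FA:AC = 2/3:1/3]
   → A = (4/3, 9)

A = (4/3, 9)
B = (5/2, -3/2)
D = (1038/281, 219/281)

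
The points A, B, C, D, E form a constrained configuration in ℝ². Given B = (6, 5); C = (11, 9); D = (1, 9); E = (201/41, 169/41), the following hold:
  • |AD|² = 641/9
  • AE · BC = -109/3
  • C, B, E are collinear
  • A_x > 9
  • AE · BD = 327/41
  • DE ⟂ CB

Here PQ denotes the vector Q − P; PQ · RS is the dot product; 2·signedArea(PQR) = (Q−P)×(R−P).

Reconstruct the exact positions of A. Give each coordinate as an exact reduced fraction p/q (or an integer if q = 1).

1. A_x = 28/3  [AE · BC = -109/3 ∩ AE · BD = 327/41]
2. A_y = 23/3  [AE · BC = -109/3 ∩ AE · BD = 327/41]
   → A = (28/3, 23/3)

A = (28/3, 23/3)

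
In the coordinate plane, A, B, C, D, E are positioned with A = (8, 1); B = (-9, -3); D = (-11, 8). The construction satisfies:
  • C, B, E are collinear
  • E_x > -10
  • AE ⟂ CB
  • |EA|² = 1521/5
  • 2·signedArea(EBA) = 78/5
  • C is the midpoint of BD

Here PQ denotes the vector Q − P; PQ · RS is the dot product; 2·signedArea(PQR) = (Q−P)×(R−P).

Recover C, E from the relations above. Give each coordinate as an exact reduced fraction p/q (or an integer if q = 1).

1. C_x = -10  [C is the midpoint of BD]
2. C_y = 5/2  [C is the midpoint of BD]
   → C = (-10, 5/2)
3. E_x = -229/25  [C, B, E are collinear ∩ AE ⟂ CB]
4. E_y = -53/25  [C, B, E are collinear ∩ AE ⟂ CB]
   → E = (-229/25, -53/25)

C = (-10, 5/2)
E = (-229/25, -53/25)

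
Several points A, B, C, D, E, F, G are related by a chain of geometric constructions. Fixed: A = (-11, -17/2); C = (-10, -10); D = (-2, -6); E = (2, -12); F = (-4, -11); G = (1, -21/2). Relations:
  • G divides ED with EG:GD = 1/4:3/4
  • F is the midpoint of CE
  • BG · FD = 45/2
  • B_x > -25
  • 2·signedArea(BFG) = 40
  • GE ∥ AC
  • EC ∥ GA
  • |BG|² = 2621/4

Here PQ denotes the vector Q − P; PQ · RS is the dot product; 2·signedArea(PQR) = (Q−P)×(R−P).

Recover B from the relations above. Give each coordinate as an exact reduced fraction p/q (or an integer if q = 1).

B = (-24, -5)

1. B_x = -24  [BG · FD = 45/2 ∩ 2·signedArea(BFG) = 40]
2. B_y = -5  [BG · FD = 45/2 ∩ 2·signedArea(BFG) = 40]
   → B = (-24, -5)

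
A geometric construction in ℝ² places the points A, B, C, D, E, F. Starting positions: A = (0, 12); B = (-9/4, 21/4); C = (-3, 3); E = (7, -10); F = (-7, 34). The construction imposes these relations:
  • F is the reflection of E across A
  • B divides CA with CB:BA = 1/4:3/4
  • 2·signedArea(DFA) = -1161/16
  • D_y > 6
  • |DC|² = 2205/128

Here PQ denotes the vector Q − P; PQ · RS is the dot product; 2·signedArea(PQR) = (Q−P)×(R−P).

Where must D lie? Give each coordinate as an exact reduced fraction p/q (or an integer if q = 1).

1. D_x = -27/16  [line 22·x + 7·y + -183/16 = 0 ∩ |DC|² = 2205/128]
2. D_y = 111/16  [line 22·x + 7·y + -183/16 = 0 ∩ |DC|² = 2205/128]
   → D = (-27/16, 111/16)

D = (-27/16, 111/16)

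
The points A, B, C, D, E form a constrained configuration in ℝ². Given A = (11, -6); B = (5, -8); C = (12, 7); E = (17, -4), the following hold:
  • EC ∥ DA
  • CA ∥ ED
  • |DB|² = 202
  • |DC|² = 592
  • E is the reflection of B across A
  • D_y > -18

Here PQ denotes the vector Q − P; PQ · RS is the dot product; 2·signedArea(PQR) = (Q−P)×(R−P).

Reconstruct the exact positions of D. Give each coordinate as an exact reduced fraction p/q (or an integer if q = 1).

1. D_x = 16  [EC ∥ DA ∩ CA ∥ ED]
2. D_y = -17  [EC ∥ DA ∩ CA ∥ ED]
   → D = (16, -17)

D = (16, -17)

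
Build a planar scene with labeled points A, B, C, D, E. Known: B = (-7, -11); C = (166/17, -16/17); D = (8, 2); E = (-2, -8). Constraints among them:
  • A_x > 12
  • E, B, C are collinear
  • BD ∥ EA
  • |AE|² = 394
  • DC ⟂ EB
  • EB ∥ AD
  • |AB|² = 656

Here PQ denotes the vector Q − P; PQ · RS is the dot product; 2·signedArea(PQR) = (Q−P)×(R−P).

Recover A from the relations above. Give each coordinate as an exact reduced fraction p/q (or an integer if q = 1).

A = (13, 5)

1. A_x = 13  [EB ∥ AD ∩ BD ∥ EA]
2. A_y = 5  [EB ∥ AD ∩ BD ∥ EA]
   → A = (13, 5)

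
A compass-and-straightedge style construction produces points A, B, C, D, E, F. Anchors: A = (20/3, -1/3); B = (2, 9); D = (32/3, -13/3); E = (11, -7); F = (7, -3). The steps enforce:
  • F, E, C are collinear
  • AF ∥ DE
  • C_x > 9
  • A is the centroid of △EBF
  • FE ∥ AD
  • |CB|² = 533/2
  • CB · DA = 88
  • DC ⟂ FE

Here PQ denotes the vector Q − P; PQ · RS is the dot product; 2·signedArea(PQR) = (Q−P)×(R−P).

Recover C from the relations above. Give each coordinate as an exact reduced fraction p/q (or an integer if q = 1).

1. C_x = 19/2  [F, E, C are collinear ∩ DC ⟂ FE]
2. C_y = -11/2  [F, E, C are collinear ∩ DC ⟂ FE]
   → C = (19/2, -11/2)

C = (19/2, -11/2)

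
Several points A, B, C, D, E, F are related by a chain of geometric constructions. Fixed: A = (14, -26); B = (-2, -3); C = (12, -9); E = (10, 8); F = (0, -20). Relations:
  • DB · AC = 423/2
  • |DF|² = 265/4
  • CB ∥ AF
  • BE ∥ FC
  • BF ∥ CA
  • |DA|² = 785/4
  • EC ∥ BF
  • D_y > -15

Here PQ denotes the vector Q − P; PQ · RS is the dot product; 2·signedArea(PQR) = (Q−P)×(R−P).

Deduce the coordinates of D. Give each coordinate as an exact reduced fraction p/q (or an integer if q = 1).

D = (6, -29/2)

1. D_x = 6  [line 2·x + -17·y + -517/2 = 0 ∩ |DF|² = 265/4]
2. D_y = -29/2  [line 2·x + -17·y + -517/2 = 0 ∩ |DF|² = 265/4]
   → D = (6, -29/2)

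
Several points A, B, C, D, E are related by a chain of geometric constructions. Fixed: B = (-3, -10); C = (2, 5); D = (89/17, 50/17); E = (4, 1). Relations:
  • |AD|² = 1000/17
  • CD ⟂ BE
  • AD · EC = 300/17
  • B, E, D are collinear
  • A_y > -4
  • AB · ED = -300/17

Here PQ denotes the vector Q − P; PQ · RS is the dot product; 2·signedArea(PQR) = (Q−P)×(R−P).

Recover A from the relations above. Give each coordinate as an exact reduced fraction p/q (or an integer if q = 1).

1. A_x = 19/17  [AB · ED = -300/17 ∩ AD · EC = 300/17]
2. A_y = -60/17  [AB · ED = -300/17 ∩ AD · EC = 300/17]
   → A = (19/17, -60/17)

A = (19/17, -60/17)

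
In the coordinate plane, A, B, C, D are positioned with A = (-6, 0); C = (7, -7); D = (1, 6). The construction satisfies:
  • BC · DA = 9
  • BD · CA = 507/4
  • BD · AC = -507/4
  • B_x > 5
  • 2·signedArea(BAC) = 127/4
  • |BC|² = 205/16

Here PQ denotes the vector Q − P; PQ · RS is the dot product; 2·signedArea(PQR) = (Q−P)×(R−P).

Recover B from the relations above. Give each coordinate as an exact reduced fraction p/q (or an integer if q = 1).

B = (11/2, -15/4)

1. B_x = 11/2  [BC · DA = 9 ∩ BD · CA = 507/4]
2. B_y = -15/4  [BC · DA = 9 ∩ BD · CA = 507/4]
   → B = (11/2, -15/4)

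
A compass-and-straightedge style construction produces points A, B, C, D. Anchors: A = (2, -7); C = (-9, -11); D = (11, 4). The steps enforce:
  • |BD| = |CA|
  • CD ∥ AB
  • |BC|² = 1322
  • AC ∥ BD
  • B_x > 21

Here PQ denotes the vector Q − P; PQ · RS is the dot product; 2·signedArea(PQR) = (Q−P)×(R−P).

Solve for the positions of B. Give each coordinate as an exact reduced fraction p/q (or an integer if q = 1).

1. B_x = 22  [AC ∥ BD ∩ CD ∥ AB]
2. B_y = 8  [AC ∥ BD ∩ CD ∥ AB]
   → B = (22, 8)

B = (22, 8)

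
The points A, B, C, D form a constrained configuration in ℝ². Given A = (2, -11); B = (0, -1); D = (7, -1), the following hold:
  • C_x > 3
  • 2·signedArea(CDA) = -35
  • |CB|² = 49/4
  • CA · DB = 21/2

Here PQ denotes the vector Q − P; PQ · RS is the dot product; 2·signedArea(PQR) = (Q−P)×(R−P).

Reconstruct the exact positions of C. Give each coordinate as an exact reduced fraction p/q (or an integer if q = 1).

C = (7/2, -1)

1. C_x = 7/2  [CA · DB = 21/2 ∩ 2·signedArea(CDA) = -35]
2. C_y = -1  [CA · DB = 21/2 ∩ 2·signedArea(CDA) = -35]
   → C = (7/2, -1)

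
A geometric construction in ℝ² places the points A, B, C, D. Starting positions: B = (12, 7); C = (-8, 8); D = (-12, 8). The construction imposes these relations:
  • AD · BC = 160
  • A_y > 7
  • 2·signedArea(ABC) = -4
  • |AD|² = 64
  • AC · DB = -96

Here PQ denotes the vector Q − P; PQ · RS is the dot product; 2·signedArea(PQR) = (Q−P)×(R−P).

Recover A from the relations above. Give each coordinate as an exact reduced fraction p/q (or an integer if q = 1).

A = (-4, 8)

1. A_x = -4  [AC · DB = -96 ∩ 2·signedArea(ABC) = -4]
2. A_y = 8  [AC · DB = -96 ∩ 2·signedArea(ABC) = -4]
   → A = (-4, 8)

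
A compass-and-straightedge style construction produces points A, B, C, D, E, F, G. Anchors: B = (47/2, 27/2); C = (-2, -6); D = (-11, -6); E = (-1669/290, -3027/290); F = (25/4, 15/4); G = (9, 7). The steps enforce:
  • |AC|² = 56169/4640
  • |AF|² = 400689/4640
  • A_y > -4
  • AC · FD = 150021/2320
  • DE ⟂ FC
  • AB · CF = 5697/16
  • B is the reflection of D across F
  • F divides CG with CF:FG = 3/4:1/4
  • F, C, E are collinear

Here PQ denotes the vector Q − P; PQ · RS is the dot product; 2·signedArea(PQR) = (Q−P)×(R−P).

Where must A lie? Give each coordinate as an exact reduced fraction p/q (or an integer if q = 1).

1. A_x = 287/1160  [AC · FD = 150021/2320 ∩ AB · CF = 5697/16]
2. A_y = -3879/1160  [AC · FD = 150021/2320 ∩ AB · CF = 5697/16]
   → A = (287/1160, -3879/1160)

A = (287/1160, -3879/1160)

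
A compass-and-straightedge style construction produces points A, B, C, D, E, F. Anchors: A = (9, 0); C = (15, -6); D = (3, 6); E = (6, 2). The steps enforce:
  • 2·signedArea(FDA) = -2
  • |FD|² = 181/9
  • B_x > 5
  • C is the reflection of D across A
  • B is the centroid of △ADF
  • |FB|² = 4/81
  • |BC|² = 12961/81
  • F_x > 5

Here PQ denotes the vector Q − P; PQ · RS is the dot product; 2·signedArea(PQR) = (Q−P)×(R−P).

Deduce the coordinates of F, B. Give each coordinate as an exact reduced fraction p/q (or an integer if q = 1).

B = (6, 26/9)
F = (6, 8/3)

1. F_x = 6  [line 6·x + 6·y + -52 = 0 ∩ |FD|² = 181/9]
2. F_y = 8/3  [line 6·x + 6·y + -52 = 0 ∩ |FD|² = 181/9]
   → F = (6, 8/3)
3. B_x = 6  [B is the centroid of △ADF]
4. B_y = 26/9  [B is the centroid of △ADF]
   → B = (6, 26/9)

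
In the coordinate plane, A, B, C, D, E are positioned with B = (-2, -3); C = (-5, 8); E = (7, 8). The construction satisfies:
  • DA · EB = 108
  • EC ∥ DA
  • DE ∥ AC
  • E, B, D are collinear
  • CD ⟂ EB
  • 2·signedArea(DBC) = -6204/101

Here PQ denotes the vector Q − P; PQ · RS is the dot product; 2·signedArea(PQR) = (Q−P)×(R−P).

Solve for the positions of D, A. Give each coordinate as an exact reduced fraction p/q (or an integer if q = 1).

1. D_x = 221/101  [E, B, D are collinear ∩ CD ⟂ EB]
2. D_y = 214/101  [E, B, D are collinear ∩ CD ⟂ EB]
   → D = (221/101, 214/101)
3. A_x = -991/101  [DE ∥ AC ∩ EC ∥ DA]
4. A_y = 214/101  [DE ∥ AC ∩ EC ∥ DA]
   → A = (-991/101, 214/101)

A = (-991/101, 214/101)
D = (221/101, 214/101)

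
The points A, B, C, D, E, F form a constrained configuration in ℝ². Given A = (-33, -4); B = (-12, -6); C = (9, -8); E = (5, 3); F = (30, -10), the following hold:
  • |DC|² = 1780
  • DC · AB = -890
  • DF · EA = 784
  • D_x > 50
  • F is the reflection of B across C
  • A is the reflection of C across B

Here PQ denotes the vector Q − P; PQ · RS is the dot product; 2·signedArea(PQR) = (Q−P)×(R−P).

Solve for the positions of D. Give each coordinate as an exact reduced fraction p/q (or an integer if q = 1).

1. D_x = 51  [DF · EA = 784 ∩ DC · AB = -890]
2. D_y = -12  [DF · EA = 784 ∩ DC · AB = -890]
   → D = (51, -12)

D = (51, -12)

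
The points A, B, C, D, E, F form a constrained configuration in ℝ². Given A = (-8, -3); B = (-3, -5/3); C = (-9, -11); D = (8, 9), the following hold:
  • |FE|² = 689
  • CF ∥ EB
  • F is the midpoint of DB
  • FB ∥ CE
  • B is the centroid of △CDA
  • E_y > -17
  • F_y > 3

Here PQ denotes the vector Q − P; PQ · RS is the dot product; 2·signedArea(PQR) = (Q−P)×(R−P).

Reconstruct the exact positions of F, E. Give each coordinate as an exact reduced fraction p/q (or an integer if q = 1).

E = (-29/2, -49/3)
F = (5/2, 11/3)

1. F_x = 5/2  [F is the midpoint of DB]
2. F_y = 11/3  [F is the midpoint of DB]
   → F = (5/2, 11/3)
3. E_x = -29/2  [CF ∥ EB ∩ FB ∥ CE]
4. E_y = -49/3  [CF ∥ EB ∩ FB ∥ CE]
   → E = (-29/2, -49/3)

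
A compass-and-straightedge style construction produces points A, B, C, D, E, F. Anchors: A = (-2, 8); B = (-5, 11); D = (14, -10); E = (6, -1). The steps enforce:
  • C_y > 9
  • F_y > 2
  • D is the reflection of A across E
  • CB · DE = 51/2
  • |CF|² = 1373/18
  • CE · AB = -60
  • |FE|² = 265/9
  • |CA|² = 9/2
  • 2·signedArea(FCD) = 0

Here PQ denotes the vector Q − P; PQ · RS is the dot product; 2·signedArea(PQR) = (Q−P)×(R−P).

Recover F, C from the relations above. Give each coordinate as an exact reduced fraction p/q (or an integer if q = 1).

C = (-7/2, 19/2)
F = (7/3, 3)

1. C_x = -7/2  [CE · AB = -60 ∩ CB · DE = 51/2]
2. C_y = 19/2  [CE · AB = -60 ∩ CB · DE = 51/2]
   → C = (-7/2, 19/2)
3. F_x = 7/3  [line 39/2·x + 35/2·y + -98 = 0 ∩ |FE|² = 265/9]
4. F_y = 3  [line 39/2·x + 35/2·y + -98 = 0 ∩ |FE|² = 265/9]
   → F = (7/3, 3)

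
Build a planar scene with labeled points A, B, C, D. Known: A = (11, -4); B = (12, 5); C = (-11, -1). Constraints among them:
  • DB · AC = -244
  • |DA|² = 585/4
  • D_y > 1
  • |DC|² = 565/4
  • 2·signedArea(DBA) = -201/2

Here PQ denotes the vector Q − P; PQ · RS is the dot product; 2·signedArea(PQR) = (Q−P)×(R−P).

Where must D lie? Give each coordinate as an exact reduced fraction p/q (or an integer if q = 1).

1. D_x = 1/2  [DB · AC = -244 ∩ 2·signedArea(DBA) = -201/2]
2. D_y = 2  [DB · AC = -244 ∩ 2·signedArea(DBA) = -201/2]
   → D = (1/2, 2)

D = (1/2, 2)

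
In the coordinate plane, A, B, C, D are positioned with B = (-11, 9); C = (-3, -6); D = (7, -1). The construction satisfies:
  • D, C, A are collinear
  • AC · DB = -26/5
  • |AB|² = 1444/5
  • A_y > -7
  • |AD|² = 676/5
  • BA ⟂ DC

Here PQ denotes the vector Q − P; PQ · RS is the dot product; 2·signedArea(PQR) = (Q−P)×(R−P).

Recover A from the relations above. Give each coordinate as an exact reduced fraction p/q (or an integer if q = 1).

1. A_x = -17/5  [D, C, A are collinear ∩ BA ⟂ DC]
2. A_y = -31/5  [D, C, A are collinear ∩ BA ⟂ DC]
   → A = (-17/5, -31/5)

A = (-17/5, -31/5)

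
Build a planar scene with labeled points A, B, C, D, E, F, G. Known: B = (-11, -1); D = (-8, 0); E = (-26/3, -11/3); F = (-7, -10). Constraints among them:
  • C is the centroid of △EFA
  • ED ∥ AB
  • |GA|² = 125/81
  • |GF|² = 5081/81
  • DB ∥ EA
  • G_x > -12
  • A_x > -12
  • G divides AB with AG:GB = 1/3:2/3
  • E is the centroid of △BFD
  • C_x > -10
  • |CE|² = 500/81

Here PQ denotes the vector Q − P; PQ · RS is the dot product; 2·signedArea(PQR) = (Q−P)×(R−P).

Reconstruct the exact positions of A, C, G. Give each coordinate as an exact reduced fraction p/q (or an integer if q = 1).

1. A_x = -35/3  [ED ∥ AB ∩ DB ∥ EA]
2. A_y = -14/3  [ED ∥ AB ∩ DB ∥ EA]
   → A = (-35/3, -14/3)
3. C_x = -82/9  [C is the centroid of △EFA]
4. C_y = -55/9  [C is the centroid of △EFA]
   → C = (-82/9, -55/9)
5. G_x = -103/9  [G divides AB with AG:GB = 1/3:2/3]
6. G_y = -31/9  [G divides AB with AG:GB = 1/3:2/3]
   → G = (-103/9, -31/9)

A = (-35/3, -14/3)
C = (-82/9, -55/9)
G = (-103/9, -31/9)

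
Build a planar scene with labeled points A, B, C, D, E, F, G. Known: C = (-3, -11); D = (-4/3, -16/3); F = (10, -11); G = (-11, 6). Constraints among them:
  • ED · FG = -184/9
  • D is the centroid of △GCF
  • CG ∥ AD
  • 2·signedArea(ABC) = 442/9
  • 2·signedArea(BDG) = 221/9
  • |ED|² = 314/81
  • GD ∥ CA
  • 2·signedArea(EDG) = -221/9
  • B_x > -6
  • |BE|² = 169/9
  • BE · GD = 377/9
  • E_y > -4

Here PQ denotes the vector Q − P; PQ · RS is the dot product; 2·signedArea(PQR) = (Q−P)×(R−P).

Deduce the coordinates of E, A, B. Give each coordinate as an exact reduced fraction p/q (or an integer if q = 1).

A = (20/3, -67/3)
B = (-46/9, -31/9)
E = (-7/9, -31/9)

1. E_x = -7/9  [2·signedArea(EDG) = -221/9 ∩ ED · FG = -184/9]
2. E_y = -31/9  [2·signedArea(EDG) = -221/9 ∩ ED · FG = -184/9]
   → E = (-7/9, -31/9)
3. A_x = 20/3  [CG ∥ AD ∩ GD ∥ CA]
4. A_y = -67/3  [CG ∥ AD ∩ GD ∥ CA]
   → A = (20/3, -67/3)
5. B_x = -46/9  [BE · GD = 377/9 ∩ 2·signedArea(ABC) = 442/9]
6. B_y = -31/9  [BE · GD = 377/9 ∩ 2·signedArea(ABC) = 442/9]
   → B = (-46/9, -31/9)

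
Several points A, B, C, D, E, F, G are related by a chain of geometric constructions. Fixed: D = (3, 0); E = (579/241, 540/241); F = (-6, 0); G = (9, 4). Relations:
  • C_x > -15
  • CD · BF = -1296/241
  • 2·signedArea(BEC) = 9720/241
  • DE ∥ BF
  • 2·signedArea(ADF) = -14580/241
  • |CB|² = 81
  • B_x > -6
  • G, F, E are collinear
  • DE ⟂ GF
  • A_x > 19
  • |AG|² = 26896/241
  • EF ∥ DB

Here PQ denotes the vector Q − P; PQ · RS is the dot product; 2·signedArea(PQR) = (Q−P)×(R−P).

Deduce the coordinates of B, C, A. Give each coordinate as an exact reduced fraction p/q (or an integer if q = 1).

A = (4629/241, 1620/241)
B = (-1302/241, -540/241)
C = (-3471/241, -540/241)

1. B_x = -1302/241  [DE ∥ BF ∩ EF ∥ DB]
2. B_y = -540/241  [DE ∥ BF ∩ EF ∥ DB]
   → B = (-1302/241, -540/241)
3. C_x = -3471/241  [CD · BF = -1296/241 ∩ 2·signedArea(BEC) = 9720/241]
4. C_y = -540/241  [CD · BF = -1296/241 ∩ 2·signedArea(BEC) = 9720/241]
   → C = (-3471/241, -540/241)
5. A_y = 1620/241  [2·signedArea(ADF) = -14580/241]
6. A_x = 4629/241  [|AG|² = 26896/241]
   → A = (4629/241, 1620/241)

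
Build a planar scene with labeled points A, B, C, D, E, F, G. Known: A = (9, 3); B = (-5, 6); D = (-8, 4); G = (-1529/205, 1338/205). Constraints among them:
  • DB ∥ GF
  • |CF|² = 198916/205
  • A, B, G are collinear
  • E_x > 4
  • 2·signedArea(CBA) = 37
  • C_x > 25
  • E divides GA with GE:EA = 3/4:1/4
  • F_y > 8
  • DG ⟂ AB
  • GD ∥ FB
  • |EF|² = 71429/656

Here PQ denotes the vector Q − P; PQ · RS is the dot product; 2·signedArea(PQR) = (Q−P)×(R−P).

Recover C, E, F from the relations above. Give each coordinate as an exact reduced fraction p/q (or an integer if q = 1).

1. E_x = 2003/410  [E divides GA with GE:EA = 3/4:1/4]
2. E_y = 3183/820  [E divides GA with GE:EA = 3/4:1/4]
   → E = (2003/410, 3183/820)
3. F_x = -914/205  [GD ∥ FB ∩ DB ∥ GF]
4. F_y = 1748/205  [GD ∥ FB ∩ DB ∥ GF]
   → F = (-914/205, 1748/205)
5. C_x = 26  [line 3·x + 14·y + -106 = 0 ∩ |CF|² = 198916/205]
6. C_y = 2  [line 3·x + 14·y + -106 = 0 ∩ |CF|² = 198916/205]
   → C = (26, 2)

C = (26, 2)
E = (2003/410, 3183/820)
F = (-914/205, 1748/205)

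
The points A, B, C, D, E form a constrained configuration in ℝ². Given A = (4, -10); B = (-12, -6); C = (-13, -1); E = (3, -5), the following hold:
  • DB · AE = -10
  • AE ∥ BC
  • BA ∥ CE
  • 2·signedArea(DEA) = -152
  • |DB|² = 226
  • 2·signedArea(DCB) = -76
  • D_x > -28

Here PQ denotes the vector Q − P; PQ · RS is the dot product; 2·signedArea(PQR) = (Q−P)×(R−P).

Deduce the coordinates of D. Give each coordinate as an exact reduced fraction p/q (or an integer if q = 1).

1. D_x = -27  [2·signedArea(DCB) = -76 ∩ DB · AE = -10]
2. D_y = -7  [2·signedArea(DCB) = -76 ∩ DB · AE = -10]
   → D = (-27, -7)

D = (-27, -7)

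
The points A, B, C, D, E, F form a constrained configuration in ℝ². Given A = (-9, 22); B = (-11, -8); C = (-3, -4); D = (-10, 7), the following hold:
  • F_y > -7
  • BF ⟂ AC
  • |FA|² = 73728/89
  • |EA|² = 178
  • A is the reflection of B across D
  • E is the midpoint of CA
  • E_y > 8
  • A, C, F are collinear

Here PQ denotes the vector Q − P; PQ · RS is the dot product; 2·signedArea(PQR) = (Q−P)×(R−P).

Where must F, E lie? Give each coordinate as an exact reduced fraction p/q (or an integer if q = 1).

1. F_x = -225/89  [A, C, F are collinear ∩ BF ⟂ AC]
2. F_y = -538/89  [A, C, F are collinear ∩ BF ⟂ AC]
   → F = (-225/89, -538/89)
3. E_x = -6  [E is the midpoint of CA]
4. E_y = 9  [E is the midpoint of CA]
   → E = (-6, 9)

E = (-6, 9)
F = (-225/89, -538/89)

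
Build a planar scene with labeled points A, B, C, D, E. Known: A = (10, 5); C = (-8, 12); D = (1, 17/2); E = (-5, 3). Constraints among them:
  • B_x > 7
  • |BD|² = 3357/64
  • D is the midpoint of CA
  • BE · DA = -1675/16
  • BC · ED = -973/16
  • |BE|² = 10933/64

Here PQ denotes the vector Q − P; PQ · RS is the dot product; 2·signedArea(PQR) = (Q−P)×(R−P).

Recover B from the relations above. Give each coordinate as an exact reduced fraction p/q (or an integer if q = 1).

1. B_x = 31/4  [BE · DA = -1675/16 ∩ BC · ED = -973/16]
2. B_y = 47/8  [BE · DA = -1675/16 ∩ BC · ED = -973/16]
   → B = (31/4, 47/8)

B = (31/4, 47/8)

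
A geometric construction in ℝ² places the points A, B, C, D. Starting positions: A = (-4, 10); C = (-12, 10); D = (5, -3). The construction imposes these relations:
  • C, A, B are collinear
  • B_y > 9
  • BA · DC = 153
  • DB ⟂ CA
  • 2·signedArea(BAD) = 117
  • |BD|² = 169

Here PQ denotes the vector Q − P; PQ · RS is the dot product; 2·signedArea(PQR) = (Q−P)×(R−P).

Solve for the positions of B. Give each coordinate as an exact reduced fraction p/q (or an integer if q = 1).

B = (5, 10)

1. B_x = 5  [C, A, B are collinear ∩ DB ⟂ CA]
2. B_y = 10  [C, A, B are collinear ∩ DB ⟂ CA]
   → B = (5, 10)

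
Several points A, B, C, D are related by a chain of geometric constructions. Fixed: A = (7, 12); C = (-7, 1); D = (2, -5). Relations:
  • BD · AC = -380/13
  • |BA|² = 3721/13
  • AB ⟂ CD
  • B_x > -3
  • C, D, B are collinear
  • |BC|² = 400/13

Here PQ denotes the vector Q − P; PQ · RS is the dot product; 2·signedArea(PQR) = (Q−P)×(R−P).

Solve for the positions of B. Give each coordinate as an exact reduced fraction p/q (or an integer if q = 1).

1. B_x = -31/13  [C, D, B are collinear ∩ AB ⟂ CD]
2. B_y = -27/13  [C, D, B are collinear ∩ AB ⟂ CD]
   → B = (-31/13, -27/13)

B = (-31/13, -27/13)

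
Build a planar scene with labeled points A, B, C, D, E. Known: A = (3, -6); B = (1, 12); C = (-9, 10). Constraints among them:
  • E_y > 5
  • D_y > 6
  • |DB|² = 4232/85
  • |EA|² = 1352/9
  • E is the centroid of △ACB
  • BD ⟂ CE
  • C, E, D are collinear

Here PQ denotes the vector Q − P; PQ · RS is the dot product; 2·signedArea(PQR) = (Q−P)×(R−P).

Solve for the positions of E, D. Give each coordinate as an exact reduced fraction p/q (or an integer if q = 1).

D = (-237/85, 514/85)
E = (-5/3, 16/3)

1. E_x = -5/3  [E is the centroid of △ACB]
2. E_y = 16/3  [E is the centroid of △ACB]
   → E = (-5/3, 16/3)
3. D_x = -237/85  [C, E, D are collinear ∩ BD ⟂ CE]
4. D_y = 514/85  [C, E, D are collinear ∩ BD ⟂ CE]
   → D = (-237/85, 514/85)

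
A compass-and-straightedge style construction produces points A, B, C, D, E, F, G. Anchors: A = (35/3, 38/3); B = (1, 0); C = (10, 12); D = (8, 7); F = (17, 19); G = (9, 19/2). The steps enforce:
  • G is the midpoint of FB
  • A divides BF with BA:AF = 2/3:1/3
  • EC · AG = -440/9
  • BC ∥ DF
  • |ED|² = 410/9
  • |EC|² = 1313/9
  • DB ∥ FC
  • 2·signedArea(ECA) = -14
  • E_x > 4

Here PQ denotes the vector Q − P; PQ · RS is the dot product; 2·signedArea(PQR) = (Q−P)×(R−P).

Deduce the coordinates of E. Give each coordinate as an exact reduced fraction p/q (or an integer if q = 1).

1. E_x = 13/3  [EC · AG = -440/9 ∩ 2·signedArea(ECA) = -14]
2. E_y = 4/3  [EC · AG = -440/9 ∩ 2·signedArea(ECA) = -14]
   → E = (13/3, 4/3)

E = (13/3, 4/3)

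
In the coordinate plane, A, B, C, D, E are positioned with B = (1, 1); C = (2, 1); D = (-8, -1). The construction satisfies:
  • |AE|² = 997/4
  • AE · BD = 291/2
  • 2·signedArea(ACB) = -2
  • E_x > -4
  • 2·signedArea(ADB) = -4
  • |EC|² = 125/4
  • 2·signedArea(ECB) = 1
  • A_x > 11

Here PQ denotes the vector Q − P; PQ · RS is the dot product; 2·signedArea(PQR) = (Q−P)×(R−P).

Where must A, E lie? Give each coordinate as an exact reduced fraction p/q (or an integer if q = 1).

1. A_x = 12  [2·signedArea(ADB) = -4 ∩ 2·signedArea(ACB) = -2]
2. A_y = 3  [2·signedArea(ADB) = -4 ∩ 2·signedArea(ACB) = -2]
   → A = (12, 3)
3. E_x = -7/2  [2·signedArea(ECB) = 1 ∩ AE · BD = 291/2]
4. E_y = 0  [2·signedArea(ECB) = 1 ∩ AE · BD = 291/2]
   → E = (-7/2, 0)

A = (12, 3)
E = (-7/2, 0)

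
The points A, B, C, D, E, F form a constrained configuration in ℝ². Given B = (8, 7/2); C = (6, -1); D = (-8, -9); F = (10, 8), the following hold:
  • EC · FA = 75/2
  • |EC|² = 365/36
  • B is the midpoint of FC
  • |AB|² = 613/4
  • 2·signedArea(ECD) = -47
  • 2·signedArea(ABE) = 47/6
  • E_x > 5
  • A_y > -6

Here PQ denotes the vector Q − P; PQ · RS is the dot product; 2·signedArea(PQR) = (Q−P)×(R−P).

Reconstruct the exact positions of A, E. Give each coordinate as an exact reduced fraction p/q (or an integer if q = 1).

1. E_x = 17/3  [line 8·x + -14·y + -15 = 0 ∩ |EC|² = 365/36]
2. E_y = 13/6  [line 8·x + -14·y + -15 = 0 ∩ |EC|² = 365/36]
   → E = (17/3, 13/6)
3. A_x = -1  [2·signedArea(ABE) = 47/6 ∩ EC · FA = 75/2]
4. A_y = -5  [2·signedArea(ABE) = 47/6 ∩ EC · FA = 75/2]
   → A = (-1, -5)

A = (-1, -5)
E = (17/3, 13/6)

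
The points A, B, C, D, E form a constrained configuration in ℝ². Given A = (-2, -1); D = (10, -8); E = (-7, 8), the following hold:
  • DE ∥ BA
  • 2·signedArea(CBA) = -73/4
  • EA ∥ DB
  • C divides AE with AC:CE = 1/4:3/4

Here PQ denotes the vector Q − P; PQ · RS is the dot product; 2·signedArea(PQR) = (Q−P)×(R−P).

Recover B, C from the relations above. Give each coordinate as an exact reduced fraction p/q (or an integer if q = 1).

1. B_x = 15  [DE ∥ BA ∩ EA ∥ DB]
2. B_y = -17  [DE ∥ BA ∩ EA ∥ DB]
   → B = (15, -17)
3. C_x = -13/4  [C divides AE with AC:CE = 1/4:3/4]
4. C_y = 5/4  [C divides AE with AC:CE = 1/4:3/4]
   → C = (-13/4, 5/4)

B = (15, -17)
C = (-13/4, 5/4)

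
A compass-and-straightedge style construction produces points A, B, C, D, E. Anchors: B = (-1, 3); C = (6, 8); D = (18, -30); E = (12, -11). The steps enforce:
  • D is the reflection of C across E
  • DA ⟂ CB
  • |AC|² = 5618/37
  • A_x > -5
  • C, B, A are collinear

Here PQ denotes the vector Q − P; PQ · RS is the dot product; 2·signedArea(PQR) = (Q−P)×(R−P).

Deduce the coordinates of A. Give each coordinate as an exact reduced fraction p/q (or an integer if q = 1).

1. A_x = -149/37  [C, B, A are collinear ∩ DA ⟂ CB]
2. A_y = 31/37  [C, B, A are collinear ∩ DA ⟂ CB]
   → A = (-149/37, 31/37)

A = (-149/37, 31/37)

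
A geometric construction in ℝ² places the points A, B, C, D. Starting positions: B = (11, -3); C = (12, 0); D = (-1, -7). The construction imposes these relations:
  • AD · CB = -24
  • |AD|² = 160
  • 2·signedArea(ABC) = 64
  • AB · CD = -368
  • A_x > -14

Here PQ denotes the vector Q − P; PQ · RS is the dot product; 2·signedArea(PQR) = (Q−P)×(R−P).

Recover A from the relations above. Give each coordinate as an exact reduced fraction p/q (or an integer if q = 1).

1. A_x = -13  [AD · CB = -24 ∩ 2·signedArea(ABC) = 64]
2. A_y = -11  [AD · CB = -24 ∩ 2·signedArea(ABC) = 64]
   → A = (-13, -11)

A = (-13, -11)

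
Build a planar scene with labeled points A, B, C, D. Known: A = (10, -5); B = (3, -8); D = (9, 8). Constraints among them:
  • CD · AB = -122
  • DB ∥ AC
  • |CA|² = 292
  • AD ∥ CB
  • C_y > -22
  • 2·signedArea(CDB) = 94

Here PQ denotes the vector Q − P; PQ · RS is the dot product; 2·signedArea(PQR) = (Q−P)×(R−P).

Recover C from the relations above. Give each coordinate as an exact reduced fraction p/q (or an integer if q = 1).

1. C_x = 4  [AD ∥ CB ∩ DB ∥ AC]
2. C_y = -21  [AD ∥ CB ∩ DB ∥ AC]
   → C = (4, -21)

C = (4, -21)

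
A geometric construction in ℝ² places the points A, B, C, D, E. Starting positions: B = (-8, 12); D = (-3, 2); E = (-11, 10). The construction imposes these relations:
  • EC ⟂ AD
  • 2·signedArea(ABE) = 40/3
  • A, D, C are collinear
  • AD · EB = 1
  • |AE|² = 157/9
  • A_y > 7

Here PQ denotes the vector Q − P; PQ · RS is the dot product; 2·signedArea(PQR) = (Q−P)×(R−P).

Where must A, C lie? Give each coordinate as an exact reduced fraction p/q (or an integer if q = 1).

A = (-22/3, 8)
C = (-4703/493, 5450/493)

1. A_x = -22/3  [AD · EB = 1 ∩ 2·signedArea(ABE) = 40/3]
2. A_y = 8  [AD · EB = 1 ∩ 2·signedArea(ABE) = 40/3]
   → A = (-22/3, 8)
3. C_x = -4703/493  [A, D, C are collinear ∩ EC ⟂ AD]
4. C_y = 5450/493  [A, D, C are collinear ∩ EC ⟂ AD]
   → C = (-4703/493, 5450/493)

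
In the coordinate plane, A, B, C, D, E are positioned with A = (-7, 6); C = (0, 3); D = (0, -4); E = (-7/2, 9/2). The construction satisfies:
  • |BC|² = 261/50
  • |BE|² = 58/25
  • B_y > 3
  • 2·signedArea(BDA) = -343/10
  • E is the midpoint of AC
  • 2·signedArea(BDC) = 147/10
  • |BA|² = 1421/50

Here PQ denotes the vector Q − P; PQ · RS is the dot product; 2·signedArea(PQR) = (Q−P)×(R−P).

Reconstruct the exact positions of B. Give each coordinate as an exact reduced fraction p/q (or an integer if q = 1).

B = (-21/10, 39/10)

1. B_x = -21/10  [2·signedArea(BDC) = 147/10 ∩ 2·signedArea(BDA) = -343/10]
2. B_y = 39/10  [2·signedArea(BDC) = 147/10 ∩ 2·signedArea(BDA) = -343/10]
   → B = (-21/10, 39/10)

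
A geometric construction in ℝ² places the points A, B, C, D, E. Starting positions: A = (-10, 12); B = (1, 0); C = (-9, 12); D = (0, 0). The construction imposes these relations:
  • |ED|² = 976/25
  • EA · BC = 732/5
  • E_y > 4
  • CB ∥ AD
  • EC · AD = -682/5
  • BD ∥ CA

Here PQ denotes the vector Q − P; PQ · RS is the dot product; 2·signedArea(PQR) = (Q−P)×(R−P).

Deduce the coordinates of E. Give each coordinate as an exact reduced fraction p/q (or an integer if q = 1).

1. E_x = -4  [line -10·x + 12·y + -488/5 = 0 ∩ |ED|² = 976/25]
2. E_y = 24/5  [line -10·x + 12·y + -488/5 = 0 ∩ |ED|² = 976/25]
   → E = (-4, 24/5)

E = (-4, 24/5)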